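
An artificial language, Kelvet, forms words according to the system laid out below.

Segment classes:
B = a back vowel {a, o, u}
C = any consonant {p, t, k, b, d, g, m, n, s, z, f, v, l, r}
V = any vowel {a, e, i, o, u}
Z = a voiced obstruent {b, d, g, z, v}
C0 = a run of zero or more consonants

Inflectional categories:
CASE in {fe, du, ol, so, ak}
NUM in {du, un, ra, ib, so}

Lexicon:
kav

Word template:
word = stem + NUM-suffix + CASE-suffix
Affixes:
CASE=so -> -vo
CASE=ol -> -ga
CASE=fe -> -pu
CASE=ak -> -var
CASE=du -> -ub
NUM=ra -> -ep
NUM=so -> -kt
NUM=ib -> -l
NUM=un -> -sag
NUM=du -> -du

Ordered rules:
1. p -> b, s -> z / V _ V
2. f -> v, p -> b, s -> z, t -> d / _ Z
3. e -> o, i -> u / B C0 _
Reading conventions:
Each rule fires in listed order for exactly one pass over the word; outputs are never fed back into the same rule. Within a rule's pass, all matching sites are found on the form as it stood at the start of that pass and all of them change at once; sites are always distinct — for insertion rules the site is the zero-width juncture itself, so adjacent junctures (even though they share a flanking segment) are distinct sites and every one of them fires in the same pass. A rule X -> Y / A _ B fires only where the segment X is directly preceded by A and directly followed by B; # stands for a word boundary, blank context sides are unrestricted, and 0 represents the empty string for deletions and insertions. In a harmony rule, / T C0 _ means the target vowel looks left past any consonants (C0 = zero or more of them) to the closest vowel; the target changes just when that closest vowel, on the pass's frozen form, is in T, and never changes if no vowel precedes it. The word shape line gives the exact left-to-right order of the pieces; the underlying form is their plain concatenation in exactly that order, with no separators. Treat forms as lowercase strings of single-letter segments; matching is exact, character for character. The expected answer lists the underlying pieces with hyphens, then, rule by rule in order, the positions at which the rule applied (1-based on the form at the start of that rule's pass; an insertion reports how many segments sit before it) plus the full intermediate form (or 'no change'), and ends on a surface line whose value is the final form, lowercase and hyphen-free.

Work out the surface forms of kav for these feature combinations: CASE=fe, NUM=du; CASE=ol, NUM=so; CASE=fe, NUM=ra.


cell CASE=fe, NUM=du:
underlying: kav-du-pu
1. p -> b, s -> z / V _ V: fires at position(s) 6: kavdubu
2. f -> v, p -> b, s -> z, t -> d / _ Z: no change
3. e -> o, i -> u / B C0 _: no change
surface: kavdubu

cell CASE=ol, NUM=so:
underlying: kav-kt-ga
1. p -> b, s -> z / V _ V: no change
2. f -> v, p -> b, s -> z, t -> d / _ Z: fires at position(s) 5: kavkdga
3. e -> o, i -> u / B C0 _: no change
surface: kavkdga

cell CASE=fe, NUM=ra:
underlying: kav-ep-pu
1. p -> b, s -> z / V _ V: no change
2. f -> v, p -> b, s -> z, t -> d / _ Z: no change
3. e -> o, i -> u / B C0 _: fires at position(s) 4: kavoppu
surface: kavoppu


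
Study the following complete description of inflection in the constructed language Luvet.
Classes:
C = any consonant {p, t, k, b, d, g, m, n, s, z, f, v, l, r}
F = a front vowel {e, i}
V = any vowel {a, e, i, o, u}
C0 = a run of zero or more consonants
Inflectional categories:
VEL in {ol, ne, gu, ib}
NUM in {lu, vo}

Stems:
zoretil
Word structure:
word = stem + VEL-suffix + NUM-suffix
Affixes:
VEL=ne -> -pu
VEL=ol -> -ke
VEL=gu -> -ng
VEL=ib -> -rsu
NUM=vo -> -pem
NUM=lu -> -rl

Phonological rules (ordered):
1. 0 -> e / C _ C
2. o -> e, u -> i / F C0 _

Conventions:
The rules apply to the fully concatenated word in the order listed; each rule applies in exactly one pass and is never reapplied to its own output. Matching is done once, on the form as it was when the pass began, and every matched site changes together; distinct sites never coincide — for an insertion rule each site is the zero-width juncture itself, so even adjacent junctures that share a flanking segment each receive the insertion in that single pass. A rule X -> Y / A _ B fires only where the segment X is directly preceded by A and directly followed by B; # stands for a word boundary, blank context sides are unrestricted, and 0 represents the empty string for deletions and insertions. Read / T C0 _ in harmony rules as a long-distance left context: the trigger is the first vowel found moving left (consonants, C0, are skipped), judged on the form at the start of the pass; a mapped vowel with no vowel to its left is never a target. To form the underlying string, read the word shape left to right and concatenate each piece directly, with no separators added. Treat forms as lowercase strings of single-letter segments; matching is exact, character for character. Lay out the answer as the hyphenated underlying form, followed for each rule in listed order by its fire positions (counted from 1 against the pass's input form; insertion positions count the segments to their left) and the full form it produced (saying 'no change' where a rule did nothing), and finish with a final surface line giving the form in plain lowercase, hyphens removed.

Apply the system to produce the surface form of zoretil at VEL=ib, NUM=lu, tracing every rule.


underlying: zoretil-rsu-rl
1. 0 -> e / C _ C: inserts after position(s) 7, 8, 11: zoretileresurel
2. o -> e, u -> i / F C0 _: fires at position(s) 12: zoretileresirel
surface: zoretileresirel


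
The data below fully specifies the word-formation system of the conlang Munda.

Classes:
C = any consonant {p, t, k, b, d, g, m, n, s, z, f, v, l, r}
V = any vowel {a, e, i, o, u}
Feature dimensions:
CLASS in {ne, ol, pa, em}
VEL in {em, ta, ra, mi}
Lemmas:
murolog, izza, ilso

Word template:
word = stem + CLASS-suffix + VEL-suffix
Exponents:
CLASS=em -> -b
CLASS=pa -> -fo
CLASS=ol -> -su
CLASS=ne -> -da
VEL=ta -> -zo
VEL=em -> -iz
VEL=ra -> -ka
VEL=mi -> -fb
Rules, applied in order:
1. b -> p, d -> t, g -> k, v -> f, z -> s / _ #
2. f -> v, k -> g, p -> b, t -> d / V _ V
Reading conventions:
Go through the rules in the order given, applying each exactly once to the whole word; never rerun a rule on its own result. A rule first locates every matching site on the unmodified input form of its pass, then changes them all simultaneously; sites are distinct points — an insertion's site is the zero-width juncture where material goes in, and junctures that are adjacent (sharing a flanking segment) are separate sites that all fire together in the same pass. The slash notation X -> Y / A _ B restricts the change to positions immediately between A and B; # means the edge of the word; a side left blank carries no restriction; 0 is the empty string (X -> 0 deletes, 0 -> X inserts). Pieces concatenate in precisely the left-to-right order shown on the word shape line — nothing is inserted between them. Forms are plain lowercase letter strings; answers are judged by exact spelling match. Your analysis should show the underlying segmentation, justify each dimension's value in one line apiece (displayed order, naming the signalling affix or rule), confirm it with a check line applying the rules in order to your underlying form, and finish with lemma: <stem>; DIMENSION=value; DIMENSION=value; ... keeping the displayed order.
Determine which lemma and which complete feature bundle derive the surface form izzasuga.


underlying: izza-su-ka
CLASS=ol - signalled by the affix -su
VEL=ra - signalled by the affix -ka
check: izzasuka -> izzasuka -> izzasuga
lemma: izza; CLASS=ol; VEL=ra


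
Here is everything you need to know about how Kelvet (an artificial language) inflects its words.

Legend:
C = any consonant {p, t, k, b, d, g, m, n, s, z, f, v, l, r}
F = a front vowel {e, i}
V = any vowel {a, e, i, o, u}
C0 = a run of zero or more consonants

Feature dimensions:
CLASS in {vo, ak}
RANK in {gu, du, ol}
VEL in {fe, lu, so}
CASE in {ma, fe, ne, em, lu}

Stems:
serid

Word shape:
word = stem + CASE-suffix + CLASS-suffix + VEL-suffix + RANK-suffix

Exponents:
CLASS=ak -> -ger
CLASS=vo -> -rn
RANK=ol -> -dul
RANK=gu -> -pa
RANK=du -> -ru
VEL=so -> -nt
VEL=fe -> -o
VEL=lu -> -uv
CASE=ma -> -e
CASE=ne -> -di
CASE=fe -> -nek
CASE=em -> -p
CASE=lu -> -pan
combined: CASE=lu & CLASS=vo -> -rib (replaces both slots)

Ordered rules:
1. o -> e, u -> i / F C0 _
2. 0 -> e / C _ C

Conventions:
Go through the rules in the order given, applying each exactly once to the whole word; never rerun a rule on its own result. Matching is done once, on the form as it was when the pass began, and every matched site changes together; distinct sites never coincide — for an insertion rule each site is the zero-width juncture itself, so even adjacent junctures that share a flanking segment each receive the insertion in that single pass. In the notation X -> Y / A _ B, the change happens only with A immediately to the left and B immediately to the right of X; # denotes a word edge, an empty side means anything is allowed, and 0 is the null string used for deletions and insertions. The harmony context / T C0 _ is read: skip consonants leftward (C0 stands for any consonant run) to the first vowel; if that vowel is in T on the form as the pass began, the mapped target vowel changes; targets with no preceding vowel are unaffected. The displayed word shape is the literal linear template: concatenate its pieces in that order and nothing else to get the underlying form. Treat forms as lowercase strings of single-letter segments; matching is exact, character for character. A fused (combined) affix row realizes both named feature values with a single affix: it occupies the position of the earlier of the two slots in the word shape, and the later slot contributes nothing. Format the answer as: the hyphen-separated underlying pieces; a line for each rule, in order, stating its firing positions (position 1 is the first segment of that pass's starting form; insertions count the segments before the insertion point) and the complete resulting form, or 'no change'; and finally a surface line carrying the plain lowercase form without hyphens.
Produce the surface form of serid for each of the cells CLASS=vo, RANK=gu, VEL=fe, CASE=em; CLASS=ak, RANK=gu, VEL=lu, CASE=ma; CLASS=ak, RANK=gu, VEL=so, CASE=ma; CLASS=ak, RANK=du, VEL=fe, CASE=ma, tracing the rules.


cell CLASS=vo, RANK=gu, VEL=fe, CASE=em:
underlying: serid-p-rn-o-pa
1. o -> e, u -> i / F C0 _: fires at position(s) 9: seridprnepa
2. 0 -> e / C _ C: inserts after position(s) 5, 6, 7: serideperenepa
surface: serideperenepa

cell CLASS=ak, RANK=gu, VEL=lu, CASE=ma:
underlying: serid-e-ger-uv-pa
1. o -> e, u -> i / F C0 _: fires at position(s) 10: seridegerivpa
2. 0 -> e / C _ C: inserts after position(s) 11: seridegerivepa
surface: seridegerivepa

cell CLASS=ak, RANK=gu, VEL=so, CASE=ma:
underlying: serid-e-ger-nt-pa
1. o -> e, u -> i / F C0 _: no change
2. 0 -> e / C _ C: inserts after position(s) 9, 10, 11: seridegerenetepa
surface: seridegerenetepa

cell CLASS=ak, RANK=du, VEL=fe, CASE=ma:
underlying: serid-e-ger-o-ru
1. o -> e, u -> i / F C0 _: fires at position(s) 10: seridegereru
2. 0 -> e / C _ C: no change
surface: seridegereru


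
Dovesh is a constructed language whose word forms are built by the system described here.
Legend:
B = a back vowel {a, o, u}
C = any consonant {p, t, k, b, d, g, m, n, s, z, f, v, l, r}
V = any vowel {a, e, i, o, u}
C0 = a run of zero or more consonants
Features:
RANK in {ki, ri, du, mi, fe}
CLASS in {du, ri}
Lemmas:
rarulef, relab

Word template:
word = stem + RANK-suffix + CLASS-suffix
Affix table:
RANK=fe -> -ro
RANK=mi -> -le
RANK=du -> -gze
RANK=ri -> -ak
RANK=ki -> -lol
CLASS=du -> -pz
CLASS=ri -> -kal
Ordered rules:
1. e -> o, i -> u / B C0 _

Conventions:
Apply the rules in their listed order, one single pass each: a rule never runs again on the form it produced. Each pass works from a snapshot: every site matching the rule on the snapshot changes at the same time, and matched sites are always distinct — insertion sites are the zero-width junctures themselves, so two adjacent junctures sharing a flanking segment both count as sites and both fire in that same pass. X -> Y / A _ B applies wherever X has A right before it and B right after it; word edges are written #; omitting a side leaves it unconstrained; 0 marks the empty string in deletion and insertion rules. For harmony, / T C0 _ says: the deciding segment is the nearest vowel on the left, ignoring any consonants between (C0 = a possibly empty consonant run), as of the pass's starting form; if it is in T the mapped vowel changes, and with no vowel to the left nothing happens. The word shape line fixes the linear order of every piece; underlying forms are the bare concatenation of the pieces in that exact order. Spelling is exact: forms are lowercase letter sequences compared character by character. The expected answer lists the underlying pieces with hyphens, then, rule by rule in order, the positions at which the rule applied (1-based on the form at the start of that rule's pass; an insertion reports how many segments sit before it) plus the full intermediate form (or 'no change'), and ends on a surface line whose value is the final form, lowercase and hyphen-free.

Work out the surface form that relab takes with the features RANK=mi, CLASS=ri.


underlying: relab-le-kal
1. e -> o, i -> u / B C0 _: fires at position(s) 7: relablokal
surface: relablokal


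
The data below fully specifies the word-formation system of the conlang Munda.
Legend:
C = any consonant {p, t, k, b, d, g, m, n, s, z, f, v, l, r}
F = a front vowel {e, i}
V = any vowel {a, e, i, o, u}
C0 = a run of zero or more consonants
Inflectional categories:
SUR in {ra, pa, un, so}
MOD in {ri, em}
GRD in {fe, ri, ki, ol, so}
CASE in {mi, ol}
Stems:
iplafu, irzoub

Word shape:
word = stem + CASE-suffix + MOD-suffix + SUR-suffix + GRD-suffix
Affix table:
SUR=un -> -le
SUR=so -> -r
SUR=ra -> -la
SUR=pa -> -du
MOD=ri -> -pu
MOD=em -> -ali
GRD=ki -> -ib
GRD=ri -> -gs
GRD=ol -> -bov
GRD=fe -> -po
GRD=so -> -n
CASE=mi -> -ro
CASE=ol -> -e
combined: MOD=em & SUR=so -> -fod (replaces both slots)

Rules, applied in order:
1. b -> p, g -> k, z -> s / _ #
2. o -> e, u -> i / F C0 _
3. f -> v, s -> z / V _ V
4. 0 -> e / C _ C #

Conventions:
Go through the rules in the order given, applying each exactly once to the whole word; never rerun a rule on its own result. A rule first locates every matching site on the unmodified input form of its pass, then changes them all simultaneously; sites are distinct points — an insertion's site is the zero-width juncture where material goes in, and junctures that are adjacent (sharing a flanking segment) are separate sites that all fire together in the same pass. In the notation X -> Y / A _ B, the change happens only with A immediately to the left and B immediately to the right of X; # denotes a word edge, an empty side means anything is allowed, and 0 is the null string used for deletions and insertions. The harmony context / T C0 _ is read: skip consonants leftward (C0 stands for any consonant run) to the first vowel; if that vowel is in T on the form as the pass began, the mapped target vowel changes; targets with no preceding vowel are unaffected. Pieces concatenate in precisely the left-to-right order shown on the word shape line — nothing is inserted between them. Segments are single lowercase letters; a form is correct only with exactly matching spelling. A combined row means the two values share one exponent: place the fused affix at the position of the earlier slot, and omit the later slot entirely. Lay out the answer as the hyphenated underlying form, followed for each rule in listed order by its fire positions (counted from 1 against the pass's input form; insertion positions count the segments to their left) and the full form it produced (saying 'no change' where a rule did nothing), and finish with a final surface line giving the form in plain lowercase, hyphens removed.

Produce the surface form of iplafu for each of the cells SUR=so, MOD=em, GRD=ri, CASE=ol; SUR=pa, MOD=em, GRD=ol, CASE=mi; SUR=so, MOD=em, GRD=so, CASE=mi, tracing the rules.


cell SUR=so, MOD=em, GRD=ri, CASE=ol:
underlying: iplafu-e-fod-gs
1. b -> p, g -> k, z -> s / _ #: no change
2. o -> e, u -> i / F C0 _: fires at position(s) 9: iplafuefedgs
3. f -> v, s -> z / V _ V: fires at position(s) 5, 8: iplavuevedgs
4. 0 -> e / C _ C #: inserts after position(s) 11: iplavuevedges
surface: iplavuevedges

cell SUR=pa, MOD=em, GRD=ol, CASE=mi:
underlying: iplafu-ro-ali-du-bov
1. b -> p, g -> k, z -> s / _ #: no change
2. o -> e, u -> i / F C0 _: fires at position(s) 13: iplafuroalidibov
3. f -> v, s -> z / V _ V: fires at position(s) 5: iplavuroalidibov
4. 0 -> e / C _ C #: no change
surface: iplavuroalidibov

cell SUR=so, MOD=em, GRD=so, CASE=mi:
underlying: iplafu-ro-fod-n
1. b -> p, g -> k, z -> s / _ #: no change
2. o -> e, u -> i / F C0 _: no change
3. f -> v, s -> z / V _ V: fires at position(s) 5, 9: iplavurovodn
4. 0 -> e / C _ C #: inserts after position(s) 11: iplavurovoden
surface: iplavurovoden


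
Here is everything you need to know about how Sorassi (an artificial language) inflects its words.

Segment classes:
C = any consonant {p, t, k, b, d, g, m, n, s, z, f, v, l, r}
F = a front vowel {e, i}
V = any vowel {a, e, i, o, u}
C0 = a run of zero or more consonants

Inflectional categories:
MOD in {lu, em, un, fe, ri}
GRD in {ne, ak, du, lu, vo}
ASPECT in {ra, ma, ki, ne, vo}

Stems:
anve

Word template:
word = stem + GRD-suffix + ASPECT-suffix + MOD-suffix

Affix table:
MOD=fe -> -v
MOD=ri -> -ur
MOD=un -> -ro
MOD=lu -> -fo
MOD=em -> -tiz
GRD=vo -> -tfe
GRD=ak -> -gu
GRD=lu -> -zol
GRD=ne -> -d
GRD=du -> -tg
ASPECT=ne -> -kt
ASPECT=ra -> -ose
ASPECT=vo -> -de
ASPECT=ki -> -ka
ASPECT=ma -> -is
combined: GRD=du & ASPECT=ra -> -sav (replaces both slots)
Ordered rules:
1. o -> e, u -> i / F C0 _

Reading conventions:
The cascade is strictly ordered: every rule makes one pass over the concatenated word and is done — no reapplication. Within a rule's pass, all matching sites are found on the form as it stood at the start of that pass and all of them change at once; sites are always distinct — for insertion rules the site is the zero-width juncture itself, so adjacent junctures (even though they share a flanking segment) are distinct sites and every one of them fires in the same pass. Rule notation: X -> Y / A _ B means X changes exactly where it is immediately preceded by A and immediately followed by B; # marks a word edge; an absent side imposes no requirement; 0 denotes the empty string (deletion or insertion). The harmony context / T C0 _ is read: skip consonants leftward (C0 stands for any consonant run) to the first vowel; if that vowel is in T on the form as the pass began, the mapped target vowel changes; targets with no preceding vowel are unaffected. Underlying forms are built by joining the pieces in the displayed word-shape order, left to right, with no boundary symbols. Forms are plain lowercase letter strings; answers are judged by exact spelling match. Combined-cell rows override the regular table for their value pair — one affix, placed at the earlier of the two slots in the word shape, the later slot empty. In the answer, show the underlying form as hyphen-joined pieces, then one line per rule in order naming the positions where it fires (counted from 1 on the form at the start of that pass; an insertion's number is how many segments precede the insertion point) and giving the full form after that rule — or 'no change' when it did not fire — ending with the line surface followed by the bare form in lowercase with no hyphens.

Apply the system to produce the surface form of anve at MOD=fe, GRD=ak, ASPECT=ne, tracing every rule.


underlying: anve-gu-kt-v
1. o -> e, u -> i / F C0 _: fires at position(s) 6: anvegiktv
surface: anvegiktv


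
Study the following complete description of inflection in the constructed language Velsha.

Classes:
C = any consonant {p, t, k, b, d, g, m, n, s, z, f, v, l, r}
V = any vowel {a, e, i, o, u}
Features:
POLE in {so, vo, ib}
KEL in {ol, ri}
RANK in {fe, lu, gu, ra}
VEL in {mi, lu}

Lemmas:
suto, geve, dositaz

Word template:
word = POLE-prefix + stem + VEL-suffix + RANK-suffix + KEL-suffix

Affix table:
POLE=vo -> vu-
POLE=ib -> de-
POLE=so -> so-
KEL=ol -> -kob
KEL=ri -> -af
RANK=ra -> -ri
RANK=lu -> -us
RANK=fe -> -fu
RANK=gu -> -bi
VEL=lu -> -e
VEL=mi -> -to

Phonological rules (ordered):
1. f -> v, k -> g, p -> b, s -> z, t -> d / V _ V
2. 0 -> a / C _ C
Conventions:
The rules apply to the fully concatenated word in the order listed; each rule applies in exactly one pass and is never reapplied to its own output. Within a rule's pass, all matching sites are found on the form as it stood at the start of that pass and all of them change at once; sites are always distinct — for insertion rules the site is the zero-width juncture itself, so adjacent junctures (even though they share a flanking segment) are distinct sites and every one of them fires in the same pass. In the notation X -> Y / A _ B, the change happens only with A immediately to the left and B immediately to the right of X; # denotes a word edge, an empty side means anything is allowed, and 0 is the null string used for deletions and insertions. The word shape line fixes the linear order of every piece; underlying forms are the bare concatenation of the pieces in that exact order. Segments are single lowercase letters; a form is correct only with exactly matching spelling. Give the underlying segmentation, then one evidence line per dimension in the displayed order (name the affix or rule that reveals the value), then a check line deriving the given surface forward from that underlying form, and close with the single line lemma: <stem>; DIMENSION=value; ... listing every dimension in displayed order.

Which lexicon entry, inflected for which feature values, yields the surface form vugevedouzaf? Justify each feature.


underlying: vu-geve-to-us-af
POLE=vo - signalled by the affix vu-
KEL=ri - signalled by the affix -af
RANK=lu - signalled by the affix -us
VEL=mi - signalled by the affix -to
check: vugevetousaf -> vugevedouzaf -> vugevedouzaf
lemma: geve; POLE=vo; KEL=ri; RANK=lu; VEL=mi


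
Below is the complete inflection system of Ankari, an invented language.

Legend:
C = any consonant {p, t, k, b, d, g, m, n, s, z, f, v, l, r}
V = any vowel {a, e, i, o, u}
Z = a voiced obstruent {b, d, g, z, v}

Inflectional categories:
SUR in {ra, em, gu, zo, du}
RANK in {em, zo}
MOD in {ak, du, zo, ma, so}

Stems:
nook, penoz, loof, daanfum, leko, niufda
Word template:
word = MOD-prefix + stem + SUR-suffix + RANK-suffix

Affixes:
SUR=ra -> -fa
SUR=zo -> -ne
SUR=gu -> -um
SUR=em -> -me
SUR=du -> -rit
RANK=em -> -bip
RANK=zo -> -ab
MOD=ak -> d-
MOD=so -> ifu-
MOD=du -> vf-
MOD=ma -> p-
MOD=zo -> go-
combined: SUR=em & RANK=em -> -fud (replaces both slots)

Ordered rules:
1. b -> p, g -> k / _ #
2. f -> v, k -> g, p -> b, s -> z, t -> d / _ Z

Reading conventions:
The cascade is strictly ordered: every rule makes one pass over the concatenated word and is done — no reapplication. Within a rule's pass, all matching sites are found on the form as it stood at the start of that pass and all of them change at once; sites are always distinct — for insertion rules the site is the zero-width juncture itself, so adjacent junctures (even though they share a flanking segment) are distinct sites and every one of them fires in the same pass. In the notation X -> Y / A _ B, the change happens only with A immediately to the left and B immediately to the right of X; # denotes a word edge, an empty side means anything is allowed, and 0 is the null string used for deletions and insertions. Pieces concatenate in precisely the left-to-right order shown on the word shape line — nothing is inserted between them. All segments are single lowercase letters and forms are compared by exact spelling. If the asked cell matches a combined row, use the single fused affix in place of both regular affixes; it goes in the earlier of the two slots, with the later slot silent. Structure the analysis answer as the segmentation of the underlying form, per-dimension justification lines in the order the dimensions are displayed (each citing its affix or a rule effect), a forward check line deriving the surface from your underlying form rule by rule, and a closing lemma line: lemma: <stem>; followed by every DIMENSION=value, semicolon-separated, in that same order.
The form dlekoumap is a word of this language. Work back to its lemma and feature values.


underlying: d-leko-um-ab
SUR=gu - signalled by the affix -um
RANK=zo - signalled by the affix -ab
MOD=ak - signalled by the affix d-
check: dlekoumab -> dlekoumap -> dlekoumap
lemma: leko; SUR=gu; RANK=zo; MOD=ak


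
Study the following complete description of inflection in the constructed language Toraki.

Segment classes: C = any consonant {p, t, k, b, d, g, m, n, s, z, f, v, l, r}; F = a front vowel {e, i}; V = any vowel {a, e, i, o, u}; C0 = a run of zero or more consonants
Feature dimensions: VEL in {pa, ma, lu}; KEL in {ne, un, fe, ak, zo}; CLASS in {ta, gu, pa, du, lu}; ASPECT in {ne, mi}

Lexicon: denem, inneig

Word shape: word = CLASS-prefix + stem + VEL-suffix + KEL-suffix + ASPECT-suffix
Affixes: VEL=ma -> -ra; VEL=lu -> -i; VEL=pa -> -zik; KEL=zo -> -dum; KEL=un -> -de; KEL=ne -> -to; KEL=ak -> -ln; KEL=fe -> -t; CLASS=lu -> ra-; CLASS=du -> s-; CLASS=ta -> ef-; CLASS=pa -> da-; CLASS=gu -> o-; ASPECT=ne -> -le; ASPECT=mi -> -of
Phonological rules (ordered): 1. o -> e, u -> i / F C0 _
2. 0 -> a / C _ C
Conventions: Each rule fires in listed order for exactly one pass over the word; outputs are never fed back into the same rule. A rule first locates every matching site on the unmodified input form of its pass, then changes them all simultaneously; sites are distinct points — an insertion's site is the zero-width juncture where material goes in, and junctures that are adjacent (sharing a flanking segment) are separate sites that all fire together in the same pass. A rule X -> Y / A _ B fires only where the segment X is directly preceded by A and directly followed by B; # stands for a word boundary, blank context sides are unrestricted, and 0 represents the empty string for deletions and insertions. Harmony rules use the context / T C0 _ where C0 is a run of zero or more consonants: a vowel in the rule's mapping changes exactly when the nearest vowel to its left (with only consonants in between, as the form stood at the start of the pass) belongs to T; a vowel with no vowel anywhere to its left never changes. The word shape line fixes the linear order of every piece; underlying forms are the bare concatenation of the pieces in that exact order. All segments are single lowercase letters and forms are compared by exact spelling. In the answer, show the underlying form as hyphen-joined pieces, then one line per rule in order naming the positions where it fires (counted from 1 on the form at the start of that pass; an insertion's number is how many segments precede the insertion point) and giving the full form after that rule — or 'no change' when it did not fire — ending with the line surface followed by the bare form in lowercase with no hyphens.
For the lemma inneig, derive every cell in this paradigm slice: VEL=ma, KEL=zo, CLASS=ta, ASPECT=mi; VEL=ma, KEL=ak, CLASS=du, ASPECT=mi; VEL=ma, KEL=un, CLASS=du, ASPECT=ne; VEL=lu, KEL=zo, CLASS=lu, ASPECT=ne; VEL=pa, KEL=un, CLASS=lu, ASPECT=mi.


cell VEL=ma, KEL=zo, CLASS=ta, ASPECT=mi:
underlying: ef-inneig-ra-dum-of
1. o -> e, u -> i / F C0 _: no change
2. 0 -> a / C _ C: inserts after position(s) 4, 8: efinaneigaradumof
surface: efinaneigaradumof

cell VEL=ma, KEL=ak, CLASS=du, ASPECT=mi:
underlying: s-inneig-ra-ln-of
1. o -> e, u -> i / F C0 _: no change
2. 0 -> a / C _ C: inserts after position(s) 3, 7, 10: sinaneigaralanof
surface: sinaneigaralanof

cell VEL=ma, KEL=un, CLASS=du, ASPECT=ne:
underlying: s-inneig-ra-de-le
1. o -> e, u -> i / F C0 _: no change
2. 0 -> a / C _ C: inserts after position(s) 3, 7: sinaneigaradele
surface: sinaneigaradele

cell VEL=lu, KEL=zo, CLASS=lu, ASPECT=ne:
underlying: ra-inneig-i-dum-le
1. o -> e, u -> i / F C0 _: fires at position(s) 11: rainneigidimle
2. 0 -> a / C _ C: inserts after position(s) 4, 12: rainaneigidimale
surface: rainaneigidimale

cell VEL=pa, KEL=un, CLASS=lu, ASPECT=mi:
underlying: ra-inneig-zik-de-of
1. o -> e, u -> i / F C0 _: fires at position(s) 14: rainneigzikdeef
2. 0 -> a / C _ C: inserts after position(s) 4, 8, 11: rainaneigazikadeef
surface: rainaneigazikadeef


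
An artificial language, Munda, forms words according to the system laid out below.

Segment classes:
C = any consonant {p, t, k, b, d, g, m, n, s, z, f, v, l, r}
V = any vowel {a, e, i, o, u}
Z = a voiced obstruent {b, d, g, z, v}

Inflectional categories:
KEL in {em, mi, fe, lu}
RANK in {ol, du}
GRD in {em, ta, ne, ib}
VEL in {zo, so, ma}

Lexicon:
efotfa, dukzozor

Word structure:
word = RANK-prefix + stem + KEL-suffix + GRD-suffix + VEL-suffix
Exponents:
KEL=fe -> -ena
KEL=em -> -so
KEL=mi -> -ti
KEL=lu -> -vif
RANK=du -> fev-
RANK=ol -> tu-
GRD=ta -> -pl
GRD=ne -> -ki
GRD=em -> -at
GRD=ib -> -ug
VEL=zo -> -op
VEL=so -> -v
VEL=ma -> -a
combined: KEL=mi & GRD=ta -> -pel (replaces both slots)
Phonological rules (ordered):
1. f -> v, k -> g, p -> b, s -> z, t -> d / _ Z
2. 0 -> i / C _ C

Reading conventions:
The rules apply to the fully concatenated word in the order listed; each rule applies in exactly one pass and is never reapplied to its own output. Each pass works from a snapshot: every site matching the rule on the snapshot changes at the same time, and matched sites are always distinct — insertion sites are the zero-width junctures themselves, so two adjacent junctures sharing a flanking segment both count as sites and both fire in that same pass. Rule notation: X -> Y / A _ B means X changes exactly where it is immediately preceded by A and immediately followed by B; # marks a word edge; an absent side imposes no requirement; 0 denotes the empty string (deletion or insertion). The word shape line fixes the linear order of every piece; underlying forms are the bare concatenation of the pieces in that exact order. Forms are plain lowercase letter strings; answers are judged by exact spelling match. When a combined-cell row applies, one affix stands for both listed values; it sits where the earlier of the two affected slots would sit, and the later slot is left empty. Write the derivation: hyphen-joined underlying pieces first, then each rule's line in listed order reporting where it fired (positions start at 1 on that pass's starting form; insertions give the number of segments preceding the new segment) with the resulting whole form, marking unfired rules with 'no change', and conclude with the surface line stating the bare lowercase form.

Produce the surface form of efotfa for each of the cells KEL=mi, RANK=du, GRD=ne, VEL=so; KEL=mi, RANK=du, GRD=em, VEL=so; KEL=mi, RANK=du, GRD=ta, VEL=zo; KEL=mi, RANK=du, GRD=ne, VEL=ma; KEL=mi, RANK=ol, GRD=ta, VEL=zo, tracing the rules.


cell KEL=mi, RANK=du, GRD=ne, VEL=so:
underlying: fev-efotfa-ti-ki-v
1. f -> v, k -> g, p -> b, s -> z, t -> d / _ Z: no change
2. 0 -> i / C _ C: inserts after position(s) 7: fevefotifatikiv
surface: fevefotifatikiv

cell KEL=mi, RANK=du, GRD=em, VEL=so:
underlying: fev-efotfa-ti-at-v
1. f -> v, k -> g, p -> b, s -> z, t -> d / _ Z: fires at position(s) 13: fevefotfatiadv
2. 0 -> i / C _ C: inserts after position(s) 7, 13: fevefotifatiadiv
surface: fevefotifatiadiv

cell KEL=mi, RANK=du, GRD=ta, VEL=zo:
underlying: fev-efotfa-pel-op
1. f -> v, k -> g, p -> b, s -> z, t -> d / _ Z: no change
2. 0 -> i / C _ C: inserts after position(s) 7: fevefotifapelop
surface: fevefotifapelop

cell KEL=mi, RANK=du, GRD=ne, VEL=ma:
underlying: fev-efotfa-ti-ki-a
1. f -> v, k -> g, p -> b, s -> z, t -> d / _ Z: no change
2. 0 -> i / C _ C: inserts after position(s) 7: fevefotifatikia
surface: fevefotifatikia

cell KEL=mi, RANK=ol, GRD=ta, VEL=zo:
underlying: tu-efotfa-pel-op
1. f -> v, k -> g, p -> b, s -> z, t -> d / _ Z: no change
2. 0 -> i / C _ C: inserts after position(s) 6: tuefotifapelop
surface: tuefotifapelop


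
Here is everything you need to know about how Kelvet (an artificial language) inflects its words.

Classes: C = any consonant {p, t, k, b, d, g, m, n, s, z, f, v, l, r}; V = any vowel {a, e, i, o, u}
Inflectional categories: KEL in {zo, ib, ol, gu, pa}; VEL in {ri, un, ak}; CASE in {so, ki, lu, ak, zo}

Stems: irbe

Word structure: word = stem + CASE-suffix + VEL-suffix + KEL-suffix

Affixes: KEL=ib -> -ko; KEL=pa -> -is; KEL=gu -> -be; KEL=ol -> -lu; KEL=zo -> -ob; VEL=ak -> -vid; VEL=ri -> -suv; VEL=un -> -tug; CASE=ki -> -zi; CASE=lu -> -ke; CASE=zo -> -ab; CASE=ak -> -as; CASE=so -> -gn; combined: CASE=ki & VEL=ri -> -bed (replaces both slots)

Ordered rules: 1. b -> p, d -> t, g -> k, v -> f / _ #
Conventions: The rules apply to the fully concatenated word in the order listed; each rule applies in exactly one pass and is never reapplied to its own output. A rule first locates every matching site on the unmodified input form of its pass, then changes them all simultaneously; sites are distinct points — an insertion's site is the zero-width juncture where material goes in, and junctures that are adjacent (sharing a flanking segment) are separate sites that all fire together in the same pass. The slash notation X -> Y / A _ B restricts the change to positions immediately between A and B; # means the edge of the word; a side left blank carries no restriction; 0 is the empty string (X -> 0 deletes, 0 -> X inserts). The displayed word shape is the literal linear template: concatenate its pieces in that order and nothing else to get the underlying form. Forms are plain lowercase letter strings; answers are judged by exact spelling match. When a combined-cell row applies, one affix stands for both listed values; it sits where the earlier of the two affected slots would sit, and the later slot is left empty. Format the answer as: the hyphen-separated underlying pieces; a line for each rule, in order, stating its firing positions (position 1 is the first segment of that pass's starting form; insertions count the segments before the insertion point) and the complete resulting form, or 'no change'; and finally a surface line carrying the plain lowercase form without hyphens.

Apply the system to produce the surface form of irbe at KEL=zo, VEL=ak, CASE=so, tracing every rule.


underlying: irbe-gn-vid-ob
1. b -> p, d -> t, g -> k, v -> f / _ #: fires at position(s) 11: irbegnvidop
surface: irbegnvidop


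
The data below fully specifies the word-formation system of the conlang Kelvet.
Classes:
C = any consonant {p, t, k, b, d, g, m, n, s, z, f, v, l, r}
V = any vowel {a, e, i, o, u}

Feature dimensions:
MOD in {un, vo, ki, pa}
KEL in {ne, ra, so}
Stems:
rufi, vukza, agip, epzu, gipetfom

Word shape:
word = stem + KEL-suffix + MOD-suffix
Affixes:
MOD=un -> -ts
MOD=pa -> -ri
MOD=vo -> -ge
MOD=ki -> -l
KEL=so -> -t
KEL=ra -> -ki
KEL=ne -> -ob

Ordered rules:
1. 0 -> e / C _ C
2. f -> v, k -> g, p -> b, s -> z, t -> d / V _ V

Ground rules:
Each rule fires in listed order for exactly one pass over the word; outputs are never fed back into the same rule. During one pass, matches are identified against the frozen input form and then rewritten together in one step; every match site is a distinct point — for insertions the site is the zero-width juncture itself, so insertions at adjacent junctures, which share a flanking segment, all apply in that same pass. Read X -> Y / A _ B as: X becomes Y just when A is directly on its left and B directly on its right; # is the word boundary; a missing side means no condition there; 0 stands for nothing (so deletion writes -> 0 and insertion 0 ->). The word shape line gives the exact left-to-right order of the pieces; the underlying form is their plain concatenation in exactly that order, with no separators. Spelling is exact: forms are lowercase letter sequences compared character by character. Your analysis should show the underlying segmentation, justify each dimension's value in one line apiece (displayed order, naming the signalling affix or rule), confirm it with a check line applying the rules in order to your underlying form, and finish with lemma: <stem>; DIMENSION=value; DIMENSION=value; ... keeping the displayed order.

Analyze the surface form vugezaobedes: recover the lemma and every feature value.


underlying: vukza-ob-ts
MOD=un - signalled by the affix -ts
KEL=ne - signalled by the affix -ob
check: vukzaobts -> vukezaobetes -> vugezaobedes
lemma: vukza; MOD=un; KEL=ne


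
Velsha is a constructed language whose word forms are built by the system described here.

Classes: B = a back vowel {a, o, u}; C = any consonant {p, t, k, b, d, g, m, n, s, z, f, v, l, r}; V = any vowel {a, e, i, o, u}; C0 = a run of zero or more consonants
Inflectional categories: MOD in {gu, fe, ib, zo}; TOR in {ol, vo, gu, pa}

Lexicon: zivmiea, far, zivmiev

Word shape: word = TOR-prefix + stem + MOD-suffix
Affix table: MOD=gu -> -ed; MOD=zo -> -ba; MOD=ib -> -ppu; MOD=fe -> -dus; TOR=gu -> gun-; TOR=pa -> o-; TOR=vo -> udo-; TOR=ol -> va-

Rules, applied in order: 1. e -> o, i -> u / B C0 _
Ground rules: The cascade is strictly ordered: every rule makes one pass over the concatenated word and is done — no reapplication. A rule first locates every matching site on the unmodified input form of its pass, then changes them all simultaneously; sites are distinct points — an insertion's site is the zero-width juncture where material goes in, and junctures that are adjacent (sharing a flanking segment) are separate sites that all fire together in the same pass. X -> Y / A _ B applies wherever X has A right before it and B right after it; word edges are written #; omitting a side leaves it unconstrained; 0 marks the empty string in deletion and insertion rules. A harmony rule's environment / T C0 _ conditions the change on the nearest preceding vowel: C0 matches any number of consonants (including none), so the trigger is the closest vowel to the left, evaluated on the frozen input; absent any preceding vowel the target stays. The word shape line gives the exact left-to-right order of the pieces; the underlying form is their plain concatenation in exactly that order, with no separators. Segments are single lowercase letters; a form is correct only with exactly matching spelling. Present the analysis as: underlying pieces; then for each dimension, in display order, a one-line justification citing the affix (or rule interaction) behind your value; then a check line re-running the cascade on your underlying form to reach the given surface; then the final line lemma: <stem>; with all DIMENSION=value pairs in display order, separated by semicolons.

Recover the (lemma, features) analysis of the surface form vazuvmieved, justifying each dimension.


underlying: va-zivmiev-ed
MOD=gu - signalled by the affix -ed
TOR=ol - signalled by the affix va-
check: vazivmieved -> vazuvmieved
lemma: zivmiev; MOD=gu; TOR=ol


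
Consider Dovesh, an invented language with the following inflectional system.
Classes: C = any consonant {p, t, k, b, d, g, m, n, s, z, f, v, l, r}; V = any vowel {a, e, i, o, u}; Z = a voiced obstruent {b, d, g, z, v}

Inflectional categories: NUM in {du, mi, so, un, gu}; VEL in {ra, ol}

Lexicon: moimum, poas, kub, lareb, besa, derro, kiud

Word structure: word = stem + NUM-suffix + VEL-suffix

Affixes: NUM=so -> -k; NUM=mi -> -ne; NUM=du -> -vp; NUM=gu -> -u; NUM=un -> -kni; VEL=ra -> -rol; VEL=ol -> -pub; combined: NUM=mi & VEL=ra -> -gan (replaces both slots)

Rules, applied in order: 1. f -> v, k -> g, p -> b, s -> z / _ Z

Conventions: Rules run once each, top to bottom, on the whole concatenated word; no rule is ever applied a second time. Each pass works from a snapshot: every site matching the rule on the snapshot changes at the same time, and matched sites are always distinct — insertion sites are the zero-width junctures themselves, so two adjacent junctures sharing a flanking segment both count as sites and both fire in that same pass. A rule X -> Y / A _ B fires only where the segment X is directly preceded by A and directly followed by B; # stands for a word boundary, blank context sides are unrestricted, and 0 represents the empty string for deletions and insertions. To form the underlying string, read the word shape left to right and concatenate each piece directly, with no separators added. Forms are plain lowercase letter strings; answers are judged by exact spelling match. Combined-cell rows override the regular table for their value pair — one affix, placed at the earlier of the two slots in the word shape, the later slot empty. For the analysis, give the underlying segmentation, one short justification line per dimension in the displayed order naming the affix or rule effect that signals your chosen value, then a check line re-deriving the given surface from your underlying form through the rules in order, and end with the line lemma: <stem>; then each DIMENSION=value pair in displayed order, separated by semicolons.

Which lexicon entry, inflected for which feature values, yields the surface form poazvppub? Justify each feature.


underlying: poas-vp-pub
NUM=du - signalled by the affix -vp
VEL=ol - signalled by the affix -pub
check: poasvppub -> poazvppub
lemma: poas; NUM=du; VEL=ol
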